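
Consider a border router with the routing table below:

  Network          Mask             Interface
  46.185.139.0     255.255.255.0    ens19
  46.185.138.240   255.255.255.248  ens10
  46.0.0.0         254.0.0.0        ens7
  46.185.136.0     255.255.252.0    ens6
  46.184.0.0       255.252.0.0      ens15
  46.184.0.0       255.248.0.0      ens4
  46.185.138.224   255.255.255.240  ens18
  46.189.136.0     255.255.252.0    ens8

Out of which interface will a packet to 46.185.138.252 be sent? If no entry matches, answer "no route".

ens6

Routes whose prefix contains 46.185.138.252:
  46.0.0.0/7 (46.0.0.0 - 47.255.255.255) -> ens7
  46.184.0.0/13 (46.184.0.0 - 46.191.255.255) -> ens4
  46.184.0.0/14 (46.184.0.0 - 46.187.255.255) -> ens15
  46.185.136.0/22 (46.185.136.0 - 46.185.139.255) -> ens6
More-specific entries that do NOT match:
  46.185.138.240/29 (46.185.138.240 - 46.185.138.247) does not contain 46.185.138.252
  46.185.138.224/28 (46.185.138.224 - 46.185.138.239) does not contain 46.185.138.252
  46.185.139.0/24 (46.185.139.0 - 46.185.139.255) does not contain 46.185.138.252
Longest matching prefix is /22 -> interface ens6.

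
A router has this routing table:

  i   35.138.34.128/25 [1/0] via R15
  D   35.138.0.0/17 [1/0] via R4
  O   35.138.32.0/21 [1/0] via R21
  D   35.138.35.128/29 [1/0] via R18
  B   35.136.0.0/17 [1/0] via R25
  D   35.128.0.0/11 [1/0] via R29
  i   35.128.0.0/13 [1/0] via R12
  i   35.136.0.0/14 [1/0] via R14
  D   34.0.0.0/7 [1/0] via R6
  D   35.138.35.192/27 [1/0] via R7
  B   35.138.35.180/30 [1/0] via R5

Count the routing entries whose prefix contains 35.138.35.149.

5

Prefixes containing 35.138.35.149:
  34.0.0.0/7 (34.0.0.0 - 35.255.255.255)
  35.128.0.0/11 (35.128.0.0 - 35.159.255.255)
  35.136.0.0/14 (35.136.0.0 - 35.139.255.255)
  35.138.0.0/17 (35.138.0.0 - 35.138.127.255)
  35.138.32.0/21 (35.138.32.0 - 35.138.39.255)
Total matching entries: 5.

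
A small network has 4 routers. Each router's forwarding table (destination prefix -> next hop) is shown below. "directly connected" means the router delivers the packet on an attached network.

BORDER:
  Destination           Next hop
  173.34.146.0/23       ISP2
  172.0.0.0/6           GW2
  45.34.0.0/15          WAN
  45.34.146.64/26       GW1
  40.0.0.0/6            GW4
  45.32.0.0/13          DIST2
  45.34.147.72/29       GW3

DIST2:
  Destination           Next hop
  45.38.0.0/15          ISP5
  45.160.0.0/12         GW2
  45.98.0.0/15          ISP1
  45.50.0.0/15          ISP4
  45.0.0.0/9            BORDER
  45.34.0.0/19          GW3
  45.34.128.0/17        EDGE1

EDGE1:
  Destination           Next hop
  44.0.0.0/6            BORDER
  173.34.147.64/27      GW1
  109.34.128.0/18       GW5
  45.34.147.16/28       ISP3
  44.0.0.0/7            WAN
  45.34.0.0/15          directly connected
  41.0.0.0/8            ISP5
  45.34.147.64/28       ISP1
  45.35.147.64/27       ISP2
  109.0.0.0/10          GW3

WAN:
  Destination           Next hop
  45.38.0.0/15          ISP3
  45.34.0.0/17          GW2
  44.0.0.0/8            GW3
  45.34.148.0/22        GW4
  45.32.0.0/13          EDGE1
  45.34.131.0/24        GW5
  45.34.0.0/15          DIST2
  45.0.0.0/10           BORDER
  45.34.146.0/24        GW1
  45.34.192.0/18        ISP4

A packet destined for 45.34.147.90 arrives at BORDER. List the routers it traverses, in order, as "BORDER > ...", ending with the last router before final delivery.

At BORDER: longest match for 45.34.147.90 is 45.34.0.0/15 -> WAN
At WAN: longest match for 45.34.147.90 is 45.34.0.0/15 -> DIST2
At DIST2: longest match for 45.34.147.90 is 45.34.128.0/17 -> EDGE1
At EDGE1: longest match for 45.34.147.90 is 45.34.0.0/15 -> directly connected

BORDER > WAN > DIST2 > EDGE1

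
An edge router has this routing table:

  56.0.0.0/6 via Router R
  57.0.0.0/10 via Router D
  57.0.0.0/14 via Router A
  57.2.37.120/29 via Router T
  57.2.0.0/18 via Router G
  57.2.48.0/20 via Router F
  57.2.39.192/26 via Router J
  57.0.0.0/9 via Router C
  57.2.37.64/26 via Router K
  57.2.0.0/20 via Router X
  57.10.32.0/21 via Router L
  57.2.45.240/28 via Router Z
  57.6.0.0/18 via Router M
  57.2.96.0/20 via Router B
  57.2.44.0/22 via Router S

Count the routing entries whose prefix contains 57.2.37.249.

5

Prefixes containing 57.2.37.249:
  56.0.0.0/6 (56.0.0.0 - 59.255.255.255)
  57.0.0.0/9 (57.0.0.0 - 57.127.255.255)
  57.0.0.0/10 (57.0.0.0 - 57.63.255.255)
  57.0.0.0/14 (57.0.0.0 - 57.3.255.255)
  57.2.0.0/18 (57.2.0.0 - 57.2.63.255)
Total matching entries: 5.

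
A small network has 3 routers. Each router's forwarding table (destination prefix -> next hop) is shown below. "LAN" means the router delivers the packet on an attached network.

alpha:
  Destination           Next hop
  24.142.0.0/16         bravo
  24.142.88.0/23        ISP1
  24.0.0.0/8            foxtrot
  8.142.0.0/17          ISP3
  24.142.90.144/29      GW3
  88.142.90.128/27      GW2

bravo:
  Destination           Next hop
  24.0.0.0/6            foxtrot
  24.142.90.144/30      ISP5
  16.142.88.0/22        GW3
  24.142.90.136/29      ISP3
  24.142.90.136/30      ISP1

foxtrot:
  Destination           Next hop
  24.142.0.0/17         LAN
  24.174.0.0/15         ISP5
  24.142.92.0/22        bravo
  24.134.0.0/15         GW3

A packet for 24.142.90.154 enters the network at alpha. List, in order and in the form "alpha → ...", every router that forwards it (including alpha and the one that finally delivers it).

At alpha: longest match for 24.142.90.154 is 24.142.0.0/16 -> bravo
At bravo: longest match for 24.142.90.154 is 24.0.0.0/6 -> foxtrot
At foxtrot: longest match for 24.142.90.154 is 24.142.0.0/17 -> LAN

alpha → bravo → foxtrot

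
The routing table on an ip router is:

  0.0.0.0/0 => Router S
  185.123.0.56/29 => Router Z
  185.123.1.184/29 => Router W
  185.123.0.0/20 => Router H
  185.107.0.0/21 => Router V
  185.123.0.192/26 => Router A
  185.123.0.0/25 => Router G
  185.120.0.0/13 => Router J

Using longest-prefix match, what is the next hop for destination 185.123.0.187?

Routes whose prefix contains 185.123.0.187:
  0.0.0.0/0 (default, matches everything) -> Router S
  185.120.0.0/13 (185.120.0.0 - 185.127.255.255) -> Router J
  185.123.0.0/20 (185.123.0.0 - 185.123.15.255) -> Router H
More-specific entries that do NOT match:
  185.123.0.56/29 (185.123.0.56 - 185.123.0.63) does not contain 185.123.0.187
  185.123.1.184/29 (185.123.1.184 - 185.123.1.191) does not contain 185.123.0.187
  185.123.0.192/26 (185.123.0.192 - 185.123.0.255) does not contain 185.123.0.187
  185.123.0.0/25 (185.123.0.0 - 185.123.0.127) does not contain 185.123.0.187
  185.107.0.0/21 (185.107.0.0 - 185.107.7.255) does not contain 185.123.0.187
Longest matching prefix is /20 -> next hop Router H.

Router H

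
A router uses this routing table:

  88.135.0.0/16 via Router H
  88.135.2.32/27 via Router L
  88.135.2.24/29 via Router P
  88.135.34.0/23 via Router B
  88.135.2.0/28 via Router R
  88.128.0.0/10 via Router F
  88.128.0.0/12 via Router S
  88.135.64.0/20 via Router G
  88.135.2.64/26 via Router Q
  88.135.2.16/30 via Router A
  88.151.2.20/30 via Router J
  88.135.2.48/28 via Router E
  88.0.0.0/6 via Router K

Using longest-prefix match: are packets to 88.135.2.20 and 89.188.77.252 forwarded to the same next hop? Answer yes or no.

88.135.2.20: longest match 88.135.0.0/16 -> Router H
89.188.77.252: longest match 88.0.0.0/6 -> Router K

no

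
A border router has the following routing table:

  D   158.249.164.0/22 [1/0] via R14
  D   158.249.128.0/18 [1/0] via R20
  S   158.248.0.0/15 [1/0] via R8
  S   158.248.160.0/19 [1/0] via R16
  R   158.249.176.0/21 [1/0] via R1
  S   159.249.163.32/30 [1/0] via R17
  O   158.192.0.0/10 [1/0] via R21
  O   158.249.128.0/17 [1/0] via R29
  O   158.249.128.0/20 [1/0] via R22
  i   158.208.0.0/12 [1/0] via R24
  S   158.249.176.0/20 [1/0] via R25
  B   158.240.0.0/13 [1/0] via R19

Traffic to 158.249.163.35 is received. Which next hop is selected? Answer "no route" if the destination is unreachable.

Routes whose prefix contains 158.249.163.35:
  158.192.0.0/10 (158.192.0.0 - 158.255.255.255) -> R21
  158.248.0.0/15 (158.248.0.0 - 158.249.255.255) -> R8
  158.249.128.0/17 (158.249.128.0 - 158.249.255.255) -> R29
  158.249.128.0/18 (158.249.128.0 - 158.249.191.255) -> R20
More-specific entries that do NOT match:
  159.249.163.32/30 (159.249.163.32 - 159.249.163.35) does not contain 158.249.163.35
  158.249.164.0/22 (158.249.164.0 - 158.249.167.255) does not contain 158.249.163.35
  158.249.176.0/21 (158.249.176.0 - 158.249.183.255) does not contain 158.249.163.35
  158.249.128.0/20 (158.249.128.0 - 158.249.143.255) does not contain 158.249.163.35
  158.249.176.0/20 (158.249.176.0 - 158.249.191.255) does not contain 158.249.163.35
  158.248.160.0/19 (158.248.160.0 - 158.248.191.255) does not contain 158.249.163.35
Longest matching prefix is /18 -> next hop R20.

R20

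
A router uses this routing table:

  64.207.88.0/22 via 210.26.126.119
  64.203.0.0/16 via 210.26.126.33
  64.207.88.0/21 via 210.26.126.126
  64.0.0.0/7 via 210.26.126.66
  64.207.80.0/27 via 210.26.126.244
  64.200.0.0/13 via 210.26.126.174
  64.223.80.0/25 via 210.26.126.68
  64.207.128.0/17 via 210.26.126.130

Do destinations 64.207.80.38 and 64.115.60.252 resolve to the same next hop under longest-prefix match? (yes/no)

no

64.207.80.38: longest match 64.200.0.0/13 -> 210.26.126.174
64.115.60.252: longest match 64.0.0.0/7 -> 210.26.126.66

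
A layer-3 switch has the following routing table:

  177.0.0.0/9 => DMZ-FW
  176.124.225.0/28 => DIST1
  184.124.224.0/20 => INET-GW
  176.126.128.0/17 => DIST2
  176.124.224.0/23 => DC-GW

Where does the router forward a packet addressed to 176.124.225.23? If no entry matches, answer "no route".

Routes whose prefix contains 176.124.225.23:
  176.124.224.0/23 (176.124.224.0 - 176.124.225.255) -> DC-GW
More-specific entries that do NOT match:
  176.124.225.0/28 (176.124.225.0 - 176.124.225.15) does not contain 176.124.225.23
Longest matching prefix is /23 -> next hop DC-GW.

DC-GW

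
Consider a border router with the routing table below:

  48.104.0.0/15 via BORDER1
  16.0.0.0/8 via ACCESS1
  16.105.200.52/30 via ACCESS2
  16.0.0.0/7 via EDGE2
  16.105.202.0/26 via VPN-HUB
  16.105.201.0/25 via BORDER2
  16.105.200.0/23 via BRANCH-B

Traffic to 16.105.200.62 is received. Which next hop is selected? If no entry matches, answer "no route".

Routes whose prefix contains 16.105.200.62:
  16.0.0.0/7 (16.0.0.0 - 17.255.255.255) -> EDGE2
  16.0.0.0/8 (16.0.0.0 - 16.255.255.255) -> ACCESS1
  16.105.200.0/23 (16.105.200.0 - 16.105.201.255) -> BRANCH-B
More-specific entries that do NOT match:
  16.105.200.52/30 (16.105.200.52 - 16.105.200.55) does not contain 16.105.200.62
  16.105.202.0/26 (16.105.202.0 - 16.105.202.63) does not contain 16.105.200.62
  16.105.201.0/25 (16.105.201.0 - 16.105.201.127) does not contain 16.105.200.62
Longest matching prefix is /23 -> next hop BRANCH-B.

BRANCH-B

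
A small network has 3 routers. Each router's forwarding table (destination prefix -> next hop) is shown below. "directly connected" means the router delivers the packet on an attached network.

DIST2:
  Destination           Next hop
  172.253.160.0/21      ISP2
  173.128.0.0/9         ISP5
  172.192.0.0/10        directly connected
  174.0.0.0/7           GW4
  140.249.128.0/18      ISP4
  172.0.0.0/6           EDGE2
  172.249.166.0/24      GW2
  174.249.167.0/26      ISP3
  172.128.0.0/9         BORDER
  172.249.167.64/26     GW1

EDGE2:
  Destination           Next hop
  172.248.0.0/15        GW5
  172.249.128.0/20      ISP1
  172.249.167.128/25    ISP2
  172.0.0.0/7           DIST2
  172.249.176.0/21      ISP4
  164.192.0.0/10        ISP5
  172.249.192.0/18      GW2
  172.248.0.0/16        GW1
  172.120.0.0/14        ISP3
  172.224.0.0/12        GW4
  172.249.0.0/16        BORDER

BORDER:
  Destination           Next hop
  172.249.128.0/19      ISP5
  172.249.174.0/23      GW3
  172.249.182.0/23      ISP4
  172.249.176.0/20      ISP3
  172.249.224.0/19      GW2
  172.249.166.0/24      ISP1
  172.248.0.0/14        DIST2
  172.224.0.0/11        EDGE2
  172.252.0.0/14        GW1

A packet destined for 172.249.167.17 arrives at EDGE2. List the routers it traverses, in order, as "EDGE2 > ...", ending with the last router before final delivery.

At EDGE2: longest match for 172.249.167.17 is 172.249.0.0/16 -> BORDER
At BORDER: longest match for 172.249.167.17 is 172.248.0.0/14 -> DIST2
At DIST2: longest match for 172.249.167.17 is 172.192.0.0/10 -> directly connected

EDGE2 > BORDER > DIST2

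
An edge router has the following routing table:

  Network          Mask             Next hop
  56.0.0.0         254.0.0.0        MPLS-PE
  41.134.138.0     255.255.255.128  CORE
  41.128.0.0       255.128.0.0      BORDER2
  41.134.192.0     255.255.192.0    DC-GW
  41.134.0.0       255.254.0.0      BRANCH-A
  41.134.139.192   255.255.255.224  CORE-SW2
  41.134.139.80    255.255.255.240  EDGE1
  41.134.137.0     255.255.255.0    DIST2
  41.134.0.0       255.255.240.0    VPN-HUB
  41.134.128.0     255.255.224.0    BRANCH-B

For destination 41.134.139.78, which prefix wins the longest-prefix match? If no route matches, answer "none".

41.134.128.0/19

Entries matching 41.134.139.78:
  41.128.0.0/9 (41.128.0.0 - 41.255.255.255)
  41.134.0.0/15 (41.134.0.0 - 41.135.255.255)
  41.134.128.0/19 (41.134.128.0 - 41.134.159.255)
Most specific is 41.134.128.0/19.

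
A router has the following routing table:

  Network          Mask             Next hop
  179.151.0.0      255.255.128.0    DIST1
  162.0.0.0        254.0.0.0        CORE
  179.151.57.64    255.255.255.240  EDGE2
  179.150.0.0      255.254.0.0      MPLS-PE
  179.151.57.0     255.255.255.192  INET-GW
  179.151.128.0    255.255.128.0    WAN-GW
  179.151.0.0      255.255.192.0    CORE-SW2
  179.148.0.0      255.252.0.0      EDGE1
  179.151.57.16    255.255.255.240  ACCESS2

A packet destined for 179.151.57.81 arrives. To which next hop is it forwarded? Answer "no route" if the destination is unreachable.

CORE-SW2

Routes whose prefix contains 179.151.57.81:
  179.148.0.0/14 (179.148.0.0 - 179.151.255.255) -> EDGE1
  179.150.0.0/15 (179.150.0.0 - 179.151.255.255) -> MPLS-PE
  179.151.0.0/17 (179.151.0.0 - 179.151.127.255) -> DIST1
  179.151.0.0/18 (179.151.0.0 - 179.151.63.255) -> CORE-SW2
More-specific entries that do NOT match:
  179.151.57.64/28 (179.151.57.64 - 179.151.57.79) does not contain 179.151.57.81
  179.151.57.16/28 (179.151.57.16 - 179.151.57.31) does not contain 179.151.57.81
  179.151.57.0/26 (179.151.57.0 - 179.151.57.63) does not contain 179.151.57.81
Longest matching prefix is /18 -> next hop CORE-SW2.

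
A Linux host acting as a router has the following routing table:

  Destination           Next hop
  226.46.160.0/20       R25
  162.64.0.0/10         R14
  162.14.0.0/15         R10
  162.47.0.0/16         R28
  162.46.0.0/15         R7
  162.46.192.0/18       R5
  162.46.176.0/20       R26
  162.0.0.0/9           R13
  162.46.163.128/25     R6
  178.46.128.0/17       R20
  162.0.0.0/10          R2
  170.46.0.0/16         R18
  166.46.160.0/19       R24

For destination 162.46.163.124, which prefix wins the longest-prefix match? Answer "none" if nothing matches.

Entries matching 162.46.163.124:
  162.0.0.0/9 (162.0.0.0 - 162.127.255.255)
  162.0.0.0/10 (162.0.0.0 - 162.63.255.255)
  162.46.0.0/15 (162.46.0.0 - 162.47.255.255)
Most specific is 162.46.0.0/15.

162.46.0.0/15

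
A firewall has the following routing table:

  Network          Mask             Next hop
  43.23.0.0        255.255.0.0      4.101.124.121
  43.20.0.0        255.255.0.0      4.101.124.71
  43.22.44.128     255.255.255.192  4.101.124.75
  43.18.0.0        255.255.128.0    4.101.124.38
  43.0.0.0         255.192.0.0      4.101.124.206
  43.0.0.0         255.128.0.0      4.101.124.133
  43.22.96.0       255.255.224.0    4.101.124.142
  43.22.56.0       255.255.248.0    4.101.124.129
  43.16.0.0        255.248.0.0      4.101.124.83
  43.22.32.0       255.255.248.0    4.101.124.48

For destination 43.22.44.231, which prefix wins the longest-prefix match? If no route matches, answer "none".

Entries matching 43.22.44.231:
  43.0.0.0/9 (43.0.0.0 - 43.127.255.255)
  43.0.0.0/10 (43.0.0.0 - 43.63.255.255)
  43.16.0.0/13 (43.16.0.0 - 43.23.255.255)
Most specific is 43.16.0.0/13.

43.16.0.0/13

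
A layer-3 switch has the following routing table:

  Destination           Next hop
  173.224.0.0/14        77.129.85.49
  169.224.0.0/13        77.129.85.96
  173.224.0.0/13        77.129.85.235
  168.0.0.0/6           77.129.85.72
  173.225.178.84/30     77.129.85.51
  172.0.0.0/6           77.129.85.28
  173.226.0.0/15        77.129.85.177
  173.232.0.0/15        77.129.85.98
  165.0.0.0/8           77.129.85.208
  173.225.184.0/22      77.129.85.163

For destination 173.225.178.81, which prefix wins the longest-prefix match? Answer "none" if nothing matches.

173.224.0.0/14

Entries matching 173.225.178.81:
  172.0.0.0/6 (172.0.0.0 - 175.255.255.255)
  173.224.0.0/13 (173.224.0.0 - 173.231.255.255)
  173.224.0.0/14 (173.224.0.0 - 173.227.255.255)
Most specific is 173.224.0.0/14.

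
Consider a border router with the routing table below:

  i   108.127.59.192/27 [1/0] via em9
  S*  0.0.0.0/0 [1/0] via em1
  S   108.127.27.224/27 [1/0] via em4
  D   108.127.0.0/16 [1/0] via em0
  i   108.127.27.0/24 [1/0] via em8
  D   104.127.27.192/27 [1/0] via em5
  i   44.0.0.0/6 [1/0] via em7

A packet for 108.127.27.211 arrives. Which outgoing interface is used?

Routes whose prefix contains 108.127.27.211:
  0.0.0.0/0 (default, matches everything) -> em1
  108.127.0.0/16 (108.127.0.0 - 108.127.255.255) -> em0
  108.127.27.0/24 (108.127.27.0 - 108.127.27.255) -> em8
More-specific entries that do NOT match:
  108.127.59.192/27 (108.127.59.192 - 108.127.59.223) does not contain 108.127.27.211
  108.127.27.224/27 (108.127.27.224 - 108.127.27.255) does not contain 108.127.27.211
  104.127.27.192/27 (104.127.27.192 - 104.127.27.223) does not contain 108.127.27.211
Longest matching prefix is /24 -> interface em8.

em8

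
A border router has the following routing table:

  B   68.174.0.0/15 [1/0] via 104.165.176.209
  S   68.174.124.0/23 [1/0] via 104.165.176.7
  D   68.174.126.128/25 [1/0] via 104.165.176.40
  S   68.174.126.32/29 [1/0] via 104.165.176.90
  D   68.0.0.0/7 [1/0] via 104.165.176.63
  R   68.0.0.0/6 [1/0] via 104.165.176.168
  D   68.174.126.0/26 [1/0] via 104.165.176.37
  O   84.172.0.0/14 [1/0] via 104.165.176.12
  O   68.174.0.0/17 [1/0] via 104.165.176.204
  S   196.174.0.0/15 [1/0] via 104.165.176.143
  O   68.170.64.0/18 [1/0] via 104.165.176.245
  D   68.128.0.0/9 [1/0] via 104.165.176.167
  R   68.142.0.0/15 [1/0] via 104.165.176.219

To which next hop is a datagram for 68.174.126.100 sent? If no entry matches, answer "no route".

Routes whose prefix contains 68.174.126.100:
  68.0.0.0/6 (68.0.0.0 - 71.255.255.255) -> 104.165.176.168
  68.0.0.0/7 (68.0.0.0 - 69.255.255.255) -> 104.165.176.63
  68.128.0.0/9 (68.128.0.0 - 68.255.255.255) -> 104.165.176.167
  68.174.0.0/15 (68.174.0.0 - 68.175.255.255) -> 104.165.176.209
  68.174.0.0/17 (68.174.0.0 - 68.174.127.255) -> 104.165.176.204
More-specific entries that do NOT match:
  68.174.126.32/29 (68.174.126.32 - 68.174.126.39) does not contain 68.174.126.100
  68.174.126.0/26 (68.174.126.0 - 68.174.126.63) does not contain 68.174.126.100
  68.174.126.128/25 (68.174.126.128 - 68.174.126.255) does not contain 68.174.126.100
  68.174.124.0/23 (68.174.124.0 - 68.174.125.255) does not contain 68.174.126.100
  68.170.64.0/18 (68.170.64.0 - 68.170.127.255) does not contain 68.174.126.100
Longest matching prefix is /17 -> next hop 104.165.176.204.

104.165.176.204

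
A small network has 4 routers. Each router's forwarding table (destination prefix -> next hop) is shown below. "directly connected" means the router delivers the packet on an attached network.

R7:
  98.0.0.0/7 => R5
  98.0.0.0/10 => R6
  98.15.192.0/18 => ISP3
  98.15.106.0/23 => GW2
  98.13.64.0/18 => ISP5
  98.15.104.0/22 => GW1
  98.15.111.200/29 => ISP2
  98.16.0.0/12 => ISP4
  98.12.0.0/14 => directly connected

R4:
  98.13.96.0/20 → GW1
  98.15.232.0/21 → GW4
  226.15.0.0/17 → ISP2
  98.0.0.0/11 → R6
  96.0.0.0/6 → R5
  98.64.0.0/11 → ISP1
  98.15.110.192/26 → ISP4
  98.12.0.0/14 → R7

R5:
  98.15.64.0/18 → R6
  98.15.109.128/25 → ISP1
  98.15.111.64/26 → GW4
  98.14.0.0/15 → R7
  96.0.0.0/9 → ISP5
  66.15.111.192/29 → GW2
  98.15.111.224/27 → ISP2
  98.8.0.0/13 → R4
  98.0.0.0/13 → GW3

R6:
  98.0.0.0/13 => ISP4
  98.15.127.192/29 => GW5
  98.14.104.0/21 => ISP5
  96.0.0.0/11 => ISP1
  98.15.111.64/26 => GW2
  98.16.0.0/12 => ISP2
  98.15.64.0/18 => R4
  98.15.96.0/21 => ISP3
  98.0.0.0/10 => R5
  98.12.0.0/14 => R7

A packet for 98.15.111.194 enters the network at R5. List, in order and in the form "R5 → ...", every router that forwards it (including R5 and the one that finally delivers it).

At R5: longest match for 98.15.111.194 is 98.15.64.0/18 -> R6
At R6: longest match for 98.15.111.194 is 98.15.64.0/18 -> R4
At R4: longest match for 98.15.111.194 is 98.12.0.0/14 -> R7
At R7: longest match for 98.15.111.194 is 98.12.0.0/14 -> directly connected

R5 → R6 → R4 → R7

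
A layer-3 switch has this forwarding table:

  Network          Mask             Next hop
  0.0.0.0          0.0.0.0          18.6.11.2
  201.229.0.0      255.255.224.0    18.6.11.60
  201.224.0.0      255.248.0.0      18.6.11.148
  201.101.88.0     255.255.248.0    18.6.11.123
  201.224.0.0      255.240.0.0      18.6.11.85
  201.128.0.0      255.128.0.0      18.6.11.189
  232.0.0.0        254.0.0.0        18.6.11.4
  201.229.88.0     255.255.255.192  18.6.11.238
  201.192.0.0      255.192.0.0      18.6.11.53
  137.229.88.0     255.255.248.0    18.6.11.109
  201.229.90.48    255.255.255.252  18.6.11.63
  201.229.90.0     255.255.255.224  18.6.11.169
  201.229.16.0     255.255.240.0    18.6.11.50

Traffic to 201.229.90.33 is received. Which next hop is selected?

18.6.11.148

Routes whose prefix contains 201.229.90.33:
  0.0.0.0/0 (default, matches everything) -> 18.6.11.2
  201.128.0.0/9 (201.128.0.0 - 201.255.255.255) -> 18.6.11.189
  201.192.0.0/10 (201.192.0.0 - 201.255.255.255) -> 18.6.11.53
  201.224.0.0/12 (201.224.0.0 - 201.239.255.255) -> 18.6.11.85
  201.224.0.0/13 (201.224.0.0 - 201.231.255.255) -> 18.6.11.148
More-specific entries that do NOT match:
  201.229.90.48/30 (201.229.90.48 - 201.229.90.51) does not contain 201.229.90.33
  201.229.90.0/27 (201.229.90.0 - 201.229.90.31) does not contain 201.229.90.33
  201.229.88.0/26 (201.229.88.0 - 201.229.88.63) does not contain 201.229.90.33
  201.101.88.0/21 (201.101.88.0 - 201.101.95.255) does not contain 201.229.90.33
  137.229.88.0/21 (137.229.88.0 - 137.229.95.255) does not contain 201.229.90.33
  201.229.16.0/20 (201.229.16.0 - 201.229.31.255) does not contain 201.229.90.33
  201.229.0.0/19 (201.229.0.0 - 201.229.31.255) does not contain 201.229.90.33
Longest matching prefix is /13 -> next hop 18.6.11.148.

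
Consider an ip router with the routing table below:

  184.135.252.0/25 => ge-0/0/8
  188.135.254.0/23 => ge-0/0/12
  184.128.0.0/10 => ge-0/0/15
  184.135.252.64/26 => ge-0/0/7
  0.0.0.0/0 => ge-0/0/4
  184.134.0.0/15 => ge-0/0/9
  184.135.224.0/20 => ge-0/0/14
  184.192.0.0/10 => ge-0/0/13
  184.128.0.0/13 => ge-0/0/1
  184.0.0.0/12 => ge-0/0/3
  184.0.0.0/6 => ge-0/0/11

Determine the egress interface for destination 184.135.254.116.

Routes whose prefix contains 184.135.254.116:
  0.0.0.0/0 (default, matches everything) -> ge-0/0/4
  184.0.0.0/6 (184.0.0.0 - 187.255.255.255) -> ge-0/0/11
  184.128.0.0/10 (184.128.0.0 - 184.191.255.255) -> ge-0/0/15
  184.128.0.0/13 (184.128.0.0 - 184.135.255.255) -> ge-0/0/1
  184.134.0.0/15 (184.134.0.0 - 184.135.255.255) -> ge-0/0/9
More-specific entries that do NOT match:
  184.135.252.64/26 (184.135.252.64 - 184.135.252.127) does not contain 184.135.254.116
  184.135.252.0/25 (184.135.252.0 - 184.135.252.127) does not contain 184.135.254.116
  188.135.254.0/23 (188.135.254.0 - 188.135.255.255) does not contain 184.135.254.116
  184.135.224.0/20 (184.135.224.0 - 184.135.239.255) does not contain 184.135.254.116
Longest matching prefix is /15 -> interface ge-0/0/9.

ge-0/0/9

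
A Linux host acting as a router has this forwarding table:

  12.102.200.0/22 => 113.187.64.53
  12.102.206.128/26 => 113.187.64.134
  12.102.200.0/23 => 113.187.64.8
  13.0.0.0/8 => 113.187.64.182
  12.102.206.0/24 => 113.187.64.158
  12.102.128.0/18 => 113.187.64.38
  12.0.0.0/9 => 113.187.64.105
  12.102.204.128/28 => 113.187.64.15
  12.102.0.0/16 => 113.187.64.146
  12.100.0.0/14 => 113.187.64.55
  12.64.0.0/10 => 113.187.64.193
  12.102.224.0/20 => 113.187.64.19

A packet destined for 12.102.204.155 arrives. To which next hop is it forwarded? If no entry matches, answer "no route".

Routes whose prefix contains 12.102.204.155:
  12.0.0.0/9 (12.0.0.0 - 12.127.255.255) -> 113.187.64.105
  12.64.0.0/10 (12.64.0.0 - 12.127.255.255) -> 113.187.64.193
  12.100.0.0/14 (12.100.0.0 - 12.103.255.255) -> 113.187.64.55
  12.102.0.0/16 (12.102.0.0 - 12.102.255.255) -> 113.187.64.146
More-specific entries that do NOT match:
  12.102.204.128/28 (12.102.204.128 - 12.102.204.143) does not contain 12.102.204.155
  12.102.206.128/26 (12.102.206.128 - 12.102.206.191) does not contain 12.102.204.155
  12.102.206.0/24 (12.102.206.0 - 12.102.206.255) does not contain 12.102.204.155
  12.102.200.0/23 (12.102.200.0 - 12.102.201.255) does not contain 12.102.204.155
  12.102.200.0/22 (12.102.200.0 - 12.102.203.255) does not contain 12.102.204.155
  12.102.224.0/20 (12.102.224.0 - 12.102.239.255) does not contain 12.102.204.155
  12.102.128.0/18 (12.102.128.0 - 12.102.191.255) does not contain 12.102.204.155
Longest matching prefix is /16 -> next hop 113.187.64.146.

113.187.64.146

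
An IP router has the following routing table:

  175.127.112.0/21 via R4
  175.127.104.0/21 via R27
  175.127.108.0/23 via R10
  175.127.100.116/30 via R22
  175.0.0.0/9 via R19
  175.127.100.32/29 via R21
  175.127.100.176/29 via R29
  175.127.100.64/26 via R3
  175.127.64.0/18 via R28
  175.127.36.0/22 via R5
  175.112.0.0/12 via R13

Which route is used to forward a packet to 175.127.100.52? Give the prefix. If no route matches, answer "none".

175.127.64.0/18

Entries matching 175.127.100.52:
  175.0.0.0/9 (175.0.0.0 - 175.127.255.255)
  175.112.0.0/12 (175.112.0.0 - 175.127.255.255)
  175.127.64.0/18 (175.127.64.0 - 175.127.127.255)
Most specific is 175.127.64.0/18.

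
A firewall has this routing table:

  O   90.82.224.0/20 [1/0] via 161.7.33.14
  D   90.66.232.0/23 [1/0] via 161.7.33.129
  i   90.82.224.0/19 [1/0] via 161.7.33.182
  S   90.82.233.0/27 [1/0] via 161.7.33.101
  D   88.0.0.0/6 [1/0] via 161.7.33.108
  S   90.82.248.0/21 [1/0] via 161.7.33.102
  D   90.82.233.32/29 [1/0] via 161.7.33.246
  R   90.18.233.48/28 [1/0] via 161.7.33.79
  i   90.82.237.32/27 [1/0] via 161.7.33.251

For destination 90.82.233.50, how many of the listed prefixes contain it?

Prefixes containing 90.82.233.50:
  88.0.0.0/6 (88.0.0.0 - 91.255.255.255)
  90.82.224.0/19 (90.82.224.0 - 90.82.255.255)
  90.82.224.0/20 (90.82.224.0 - 90.82.239.255)
Total matching entries: 3.

3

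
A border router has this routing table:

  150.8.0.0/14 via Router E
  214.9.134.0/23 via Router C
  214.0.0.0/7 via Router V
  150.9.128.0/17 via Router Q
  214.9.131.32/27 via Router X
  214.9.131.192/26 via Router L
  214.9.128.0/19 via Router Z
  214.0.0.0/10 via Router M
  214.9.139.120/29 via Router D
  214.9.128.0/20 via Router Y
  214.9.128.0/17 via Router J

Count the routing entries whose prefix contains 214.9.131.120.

5

Prefixes containing 214.9.131.120:
  214.0.0.0/7 (214.0.0.0 - 215.255.255.255)
  214.0.0.0/10 (214.0.0.0 - 214.63.255.255)
  214.9.128.0/17 (214.9.128.0 - 214.9.255.255)
  214.9.128.0/19 (214.9.128.0 - 214.9.159.255)
  214.9.128.0/20 (214.9.128.0 - 214.9.143.255)
Total matching entries: 5.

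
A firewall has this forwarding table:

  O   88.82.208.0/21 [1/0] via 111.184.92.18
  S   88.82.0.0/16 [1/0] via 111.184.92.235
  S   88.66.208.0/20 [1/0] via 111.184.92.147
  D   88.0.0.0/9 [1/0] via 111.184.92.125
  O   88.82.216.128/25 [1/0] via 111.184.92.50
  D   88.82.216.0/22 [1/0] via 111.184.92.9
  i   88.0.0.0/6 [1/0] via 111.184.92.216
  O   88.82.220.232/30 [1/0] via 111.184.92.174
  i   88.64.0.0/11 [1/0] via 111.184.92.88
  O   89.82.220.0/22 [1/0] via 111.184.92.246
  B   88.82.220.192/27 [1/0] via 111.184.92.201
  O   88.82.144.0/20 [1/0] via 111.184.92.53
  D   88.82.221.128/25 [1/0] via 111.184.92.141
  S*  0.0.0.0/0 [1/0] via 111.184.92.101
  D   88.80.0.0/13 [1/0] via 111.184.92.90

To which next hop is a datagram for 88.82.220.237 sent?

111.184.92.235

Routes whose prefix contains 88.82.220.237:
  0.0.0.0/0 (default, matches everything) -> 111.184.92.101
  88.0.0.0/6 (88.0.0.0 - 91.255.255.255) -> 111.184.92.216
  88.0.0.0/9 (88.0.0.0 - 88.127.255.255) -> 111.184.92.125
  88.64.0.0/11 (88.64.0.0 - 88.95.255.255) -> 111.184.92.88
  88.80.0.0/13 (88.80.0.0 - 88.87.255.255) -> 111.184.92.90
  88.82.0.0/16 (88.82.0.0 - 88.82.255.255) -> 111.184.92.235
More-specific entries that do NOT match:
  88.82.220.232/30 (88.82.220.232 - 88.82.220.235) does not contain 88.82.220.237
  88.82.220.192/27 (88.82.220.192 - 88.82.220.223) does not contain 88.82.220.237
  88.82.216.128/25 (88.82.216.128 - 88.82.216.255) does not contain 88.82.220.237
  88.82.221.128/25 (88.82.221.128 - 88.82.221.255) does not contain 88.82.220.237
  88.82.216.0/22 (88.82.216.0 - 88.82.219.255) does not contain 88.82.220.237
  89.82.220.0/22 (89.82.220.0 - 89.82.223.255) does not contain 88.82.220.237
  88.82.208.0/21 (88.82.208.0 - 88.82.215.255) does not contain 88.82.220.237
  88.66.208.0/20 (88.66.208.0 - 88.66.223.255) does not contain 88.82.220.237
  88.82.144.0/20 (88.82.144.0 - 88.82.159.255) does not contain 88.82.220.237
Longest matching prefix is /16 -> next hop 111.184.92.235.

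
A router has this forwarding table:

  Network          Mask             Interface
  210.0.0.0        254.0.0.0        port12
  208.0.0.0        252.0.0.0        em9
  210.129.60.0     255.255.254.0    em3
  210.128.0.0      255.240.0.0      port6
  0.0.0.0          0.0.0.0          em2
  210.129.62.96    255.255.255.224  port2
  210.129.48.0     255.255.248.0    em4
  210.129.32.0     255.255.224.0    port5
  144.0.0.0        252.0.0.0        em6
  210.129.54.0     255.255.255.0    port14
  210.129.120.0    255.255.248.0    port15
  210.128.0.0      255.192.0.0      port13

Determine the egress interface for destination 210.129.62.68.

port5

Routes whose prefix contains 210.129.62.68:
  0.0.0.0/0 (default, matches everything) -> em2
  208.0.0.0/6 (208.0.0.0 - 211.255.255.255) -> em9
  210.0.0.0/7 (210.0.0.0 - 211.255.255.255) -> port12
  210.128.0.0/10 (210.128.0.0 - 210.191.255.255) -> port13
  210.128.0.0/12 (210.128.0.0 - 210.143.255.255) -> port6
  210.129.32.0/19 (210.129.32.0 - 210.129.63.255) -> port5
More-specific entries that do NOT match:
  210.129.62.96/27 (210.129.62.96 - 210.129.62.127) does not contain 210.129.62.68
  210.129.54.0/24 (210.129.54.0 - 210.129.54.255) does not contain 210.129.62.68
  210.129.60.0/23 (210.129.60.0 - 210.129.61.255) does not contain 210.129.62.68
  210.129.48.0/21 (210.129.48.0 - 210.129.55.255) does not contain 210.129.62.68
  210.129.120.0/21 (210.129.120.0 - 210.129.127.255) does not contain 210.129.62.68
Longest matching prefix is /19 -> interface port5.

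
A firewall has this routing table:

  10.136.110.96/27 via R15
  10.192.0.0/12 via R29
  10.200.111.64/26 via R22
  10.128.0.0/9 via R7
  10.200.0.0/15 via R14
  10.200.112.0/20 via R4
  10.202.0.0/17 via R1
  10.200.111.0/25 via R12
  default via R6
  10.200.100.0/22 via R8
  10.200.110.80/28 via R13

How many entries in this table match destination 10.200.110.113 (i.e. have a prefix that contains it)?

4

Prefixes containing 10.200.110.113:
  0.0.0.0/0 (default, matches everything)
  10.128.0.0/9 (10.128.0.0 - 10.255.255.255)
  10.192.0.0/12 (10.192.0.0 - 10.207.255.255)
  10.200.0.0/15 (10.200.0.0 - 10.201.255.255)
Total matching entries: 4.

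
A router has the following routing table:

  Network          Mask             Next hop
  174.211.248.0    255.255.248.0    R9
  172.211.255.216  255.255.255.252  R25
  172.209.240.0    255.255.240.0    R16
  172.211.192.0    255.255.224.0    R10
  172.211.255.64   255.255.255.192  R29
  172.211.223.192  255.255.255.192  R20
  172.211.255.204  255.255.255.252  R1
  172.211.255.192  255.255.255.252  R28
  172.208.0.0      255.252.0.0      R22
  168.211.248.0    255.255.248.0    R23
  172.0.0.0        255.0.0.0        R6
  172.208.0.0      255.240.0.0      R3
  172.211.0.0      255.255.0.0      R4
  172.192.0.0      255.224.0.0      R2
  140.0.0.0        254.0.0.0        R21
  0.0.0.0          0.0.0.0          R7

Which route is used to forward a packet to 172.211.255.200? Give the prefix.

Entries matching 172.211.255.200:
  0.0.0.0/0 (default, matches everything)
  172.0.0.0/8 (172.0.0.0 - 172.255.255.255)
  172.192.0.0/11 (172.192.0.0 - 172.223.255.255)
  172.208.0.0/12 (172.208.0.0 - 172.223.255.255)
  172.208.0.0/14 (172.208.0.0 - 172.211.255.255)
  172.211.0.0/16 (172.211.0.0 - 172.211.255.255)
Most specific is 172.211.0.0/16.

172.211.0.0/16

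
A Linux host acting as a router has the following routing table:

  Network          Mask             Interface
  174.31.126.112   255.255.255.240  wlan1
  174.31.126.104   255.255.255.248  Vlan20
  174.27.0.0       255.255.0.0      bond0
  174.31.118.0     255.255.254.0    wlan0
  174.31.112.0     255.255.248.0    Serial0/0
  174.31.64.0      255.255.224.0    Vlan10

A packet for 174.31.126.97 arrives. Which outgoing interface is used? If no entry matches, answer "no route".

No entry's prefix contains 174.31.126.97; there is no default route.

no route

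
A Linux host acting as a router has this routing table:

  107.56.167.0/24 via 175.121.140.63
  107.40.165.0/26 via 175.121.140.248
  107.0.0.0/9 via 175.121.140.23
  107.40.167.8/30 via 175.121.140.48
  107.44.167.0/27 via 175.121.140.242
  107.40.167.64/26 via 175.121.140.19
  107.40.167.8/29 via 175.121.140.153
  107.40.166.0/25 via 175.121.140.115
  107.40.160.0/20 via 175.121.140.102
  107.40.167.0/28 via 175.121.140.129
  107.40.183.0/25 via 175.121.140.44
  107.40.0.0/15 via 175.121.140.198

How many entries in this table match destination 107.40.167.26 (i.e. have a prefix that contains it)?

Prefixes containing 107.40.167.26:
  107.0.0.0/9 (107.0.0.0 - 107.127.255.255)
  107.40.0.0/15 (107.40.0.0 - 107.41.255.255)
  107.40.160.0/20 (107.40.160.0 - 107.40.175.255)
Total matching entries: 3.

3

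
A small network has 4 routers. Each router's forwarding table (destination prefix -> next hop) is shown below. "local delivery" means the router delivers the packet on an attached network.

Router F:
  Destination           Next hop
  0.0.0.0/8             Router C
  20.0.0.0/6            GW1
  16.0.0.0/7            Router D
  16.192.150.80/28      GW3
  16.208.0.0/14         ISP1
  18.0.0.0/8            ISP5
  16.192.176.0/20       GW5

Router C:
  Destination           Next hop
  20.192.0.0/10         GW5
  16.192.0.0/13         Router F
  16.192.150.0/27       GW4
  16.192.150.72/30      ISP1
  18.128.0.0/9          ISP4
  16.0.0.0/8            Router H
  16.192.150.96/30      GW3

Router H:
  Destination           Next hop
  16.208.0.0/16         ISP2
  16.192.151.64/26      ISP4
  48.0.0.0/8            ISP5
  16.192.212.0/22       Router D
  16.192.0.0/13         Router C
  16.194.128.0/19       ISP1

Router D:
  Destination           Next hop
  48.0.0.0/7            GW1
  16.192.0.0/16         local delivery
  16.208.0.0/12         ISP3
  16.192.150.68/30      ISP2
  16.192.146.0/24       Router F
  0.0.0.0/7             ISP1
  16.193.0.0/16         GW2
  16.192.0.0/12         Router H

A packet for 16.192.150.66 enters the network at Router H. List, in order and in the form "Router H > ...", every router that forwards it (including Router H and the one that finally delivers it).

Router H > Router C > Router F > Router D

At Router H: longest match for 16.192.150.66 is 16.192.0.0/13 -> Router C
At Router C: longest match for 16.192.150.66 is 16.192.0.0/13 -> Router F
At Router F: longest match for 16.192.150.66 is 16.0.0.0/7 -> Router D
At Router D: longest match for 16.192.150.66 is 16.192.0.0/16 -> local delivery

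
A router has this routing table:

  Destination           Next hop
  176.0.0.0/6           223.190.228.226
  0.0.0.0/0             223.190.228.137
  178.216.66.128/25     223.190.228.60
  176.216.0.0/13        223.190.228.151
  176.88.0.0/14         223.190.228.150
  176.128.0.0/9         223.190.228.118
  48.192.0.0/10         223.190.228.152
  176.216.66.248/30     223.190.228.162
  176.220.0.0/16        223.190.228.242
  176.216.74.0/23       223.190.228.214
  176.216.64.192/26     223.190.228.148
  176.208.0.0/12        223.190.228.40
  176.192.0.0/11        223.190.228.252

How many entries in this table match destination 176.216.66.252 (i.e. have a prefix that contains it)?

Prefixes containing 176.216.66.252:
  0.0.0.0/0 (default, matches everything)
  176.0.0.0/6 (176.0.0.0 - 179.255.255.255)
  176.128.0.0/9 (176.128.0.0 - 176.255.255.255)
  176.192.0.0/11 (176.192.0.0 - 176.223.255.255)
  176.208.0.0/12 (176.208.0.0 - 176.223.255.255)
  176.216.0.0/13 (176.216.0.0 - 176.223.255.255)
Total matching entries: 6.

6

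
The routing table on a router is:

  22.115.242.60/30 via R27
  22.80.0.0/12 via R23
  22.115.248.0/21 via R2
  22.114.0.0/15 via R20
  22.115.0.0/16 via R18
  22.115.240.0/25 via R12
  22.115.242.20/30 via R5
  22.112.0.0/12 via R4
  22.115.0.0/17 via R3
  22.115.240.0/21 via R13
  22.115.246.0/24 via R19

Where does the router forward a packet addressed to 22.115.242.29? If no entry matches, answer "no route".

Routes whose prefix contains 22.115.242.29:
  22.112.0.0/12 (22.112.0.0 - 22.127.255.255) -> R4
  22.114.0.0/15 (22.114.0.0 - 22.115.255.255) -> R20
  22.115.0.0/16 (22.115.0.0 - 22.115.255.255) -> R18
  22.115.240.0/21 (22.115.240.0 - 22.115.247.255) -> R13
More-specific entries that do NOT match:
  22.115.242.60/30 (22.115.242.60 - 22.115.242.63) does not contain 22.115.242.29
  22.115.242.20/30 (22.115.242.20 - 22.115.242.23) does not contain 22.115.242.29
  22.115.240.0/25 (22.115.240.0 - 22.115.240.127) does not contain 22.115.242.29
  22.115.246.0/24 (22.115.246.0 - 22.115.246.255) does not contain 22.115.242.29
Longest matching prefix is /21 -> next hop R13.

R13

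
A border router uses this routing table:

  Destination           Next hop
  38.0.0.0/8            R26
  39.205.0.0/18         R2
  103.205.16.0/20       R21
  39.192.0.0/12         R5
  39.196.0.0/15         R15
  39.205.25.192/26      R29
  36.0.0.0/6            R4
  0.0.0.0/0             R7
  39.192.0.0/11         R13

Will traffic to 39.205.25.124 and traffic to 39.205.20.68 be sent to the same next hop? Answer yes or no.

39.205.25.124: longest match 39.205.0.0/18 -> R2
39.205.20.68: longest match 39.205.0.0/18 -> R2

yes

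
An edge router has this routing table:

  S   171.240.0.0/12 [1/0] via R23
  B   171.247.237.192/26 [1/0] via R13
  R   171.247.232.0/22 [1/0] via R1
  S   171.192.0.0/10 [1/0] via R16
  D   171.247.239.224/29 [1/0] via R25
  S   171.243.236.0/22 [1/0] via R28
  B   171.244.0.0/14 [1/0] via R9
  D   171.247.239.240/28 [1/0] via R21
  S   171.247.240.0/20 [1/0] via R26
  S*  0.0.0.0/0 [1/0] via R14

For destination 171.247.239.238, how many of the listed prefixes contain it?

4

Prefixes containing 171.247.239.238:
  0.0.0.0/0 (default, matches everything)
  171.192.0.0/10 (171.192.0.0 - 171.255.255.255)
  171.240.0.0/12 (171.240.0.0 - 171.255.255.255)
  171.244.0.0/14 (171.244.0.0 - 171.247.255.255)
Total matching entries: 4.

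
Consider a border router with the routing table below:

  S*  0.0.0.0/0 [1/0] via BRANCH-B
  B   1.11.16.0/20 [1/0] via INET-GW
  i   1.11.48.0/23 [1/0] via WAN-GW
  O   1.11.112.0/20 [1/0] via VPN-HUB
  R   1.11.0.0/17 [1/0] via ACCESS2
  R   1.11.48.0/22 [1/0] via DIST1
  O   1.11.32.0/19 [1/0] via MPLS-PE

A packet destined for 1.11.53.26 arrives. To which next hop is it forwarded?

MPLS-PE

Routes whose prefix contains 1.11.53.26:
  0.0.0.0/0 (default, matches everything) -> BRANCH-B
  1.11.0.0/17 (1.11.0.0 - 1.11.127.255) -> ACCESS2
  1.11.32.0/19 (1.11.32.0 - 1.11.63.255) -> MPLS-PE
More-specific entries that do NOT match:
  1.11.48.0/23 (1.11.48.0 - 1.11.49.255) does not contain 1.11.53.26
  1.11.48.0/22 (1.11.48.0 - 1.11.51.255) does not contain 1.11.53.26
  1.11.16.0/20 (1.11.16.0 - 1.11.31.255) does not contain 1.11.53.26
  1.11.112.0/20 (1.11.112.0 - 1.11.127.255) does not contain 1.11.53.26
Longest matching prefix is /19 -> next hop MPLS-PE.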